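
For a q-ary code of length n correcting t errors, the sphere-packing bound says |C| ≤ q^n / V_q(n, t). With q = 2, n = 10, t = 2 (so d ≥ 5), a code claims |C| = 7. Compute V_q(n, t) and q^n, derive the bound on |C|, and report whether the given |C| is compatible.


V_q(n, t) = 56, q^n = 1024, Hamming bound = 18, |C| = 7 ≤ bound (satisfied).

Step 1: Compute V_q(n, t) = Σ_{j=0}^2 C(n, j) (q−1)^j.
  j = 0: C(10,0)·(1)^0 = 1·1 = 1.
  j = 1: C(10,1)·(1)^1 = 10·1 = 10.
  j = 2: C(10,2)·(1)^2 = 45·1 = 45.
  V_q(n, t) = 1 + 10 + 45 = 56.
Step 2: q^n = 2^10 = 1024.
Step 3: Hamming bound ⌊q^n / V_q(n,t)⌋ = ⌊1024/56⌋ = 18.
Step 4: Compare |C| = 7 to 18: satisfied.
The claimed |C| lies below the Hamming bound.


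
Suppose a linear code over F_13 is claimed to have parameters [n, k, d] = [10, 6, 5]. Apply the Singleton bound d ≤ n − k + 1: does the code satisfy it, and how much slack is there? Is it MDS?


Singleton RHS = n − k + 1 = 5, slack = 0, bound satisfied, MDS.

Singleton bound: d ≤ n − k + 1.
Here n = 10, k = 6, so n − k + 1 = 5.
Given d = 5, check d ≤ 5: YES.
Slack = (n − k + 1) − d = 0.
The code is MDS (slack = 0).
Description: the claimed parameters are [10, 6, 5]_13; such a code would be MDS (meets Singleton bound).


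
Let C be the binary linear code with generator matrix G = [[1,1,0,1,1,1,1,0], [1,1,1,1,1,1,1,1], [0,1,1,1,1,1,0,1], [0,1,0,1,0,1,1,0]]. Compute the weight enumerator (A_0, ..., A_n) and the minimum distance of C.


Weight distribution: A_0 = 1, A_2 = 4, A_4 = 6, A_6 = 4, A_8 = 1. Minimum distance d = 2.

Enumerate all 2^4 = 16 messages m ∈ F_2^4.
For each, compute codeword c = mG in F_2^8, then tally its weight.
  m = 0000 → c = 00000000, weight = 0.
  m = 1000 → c = 11011110, weight = 6.
  m = 0100 → c = 11111111, weight = 8.
  m = 1100 → c = 00100001, weight = 2.
  m = 0010 → c = 01111101, weight = 6.
  m = 1010 → c = 10100011, weight = 4.
  m = 0110 → c = 10000010, weight = 2.
  m = 1110 → c = 01011100, weight = 4.
  m = 0001 → c = 01010110, weight = 4.
  m = 1001 → c = 10001000, weight = 2.
  m = 0101 → c = 10101001, weight = 4.
  m = 1101 → c = 01110111, weight = 6.
  m = 0011 → c = 00101011, weight = 4.
  m = 1011 → c = 11110101, weight = 6.
  m = 0111 → c = 11010100, weight = 4.
  m = 1111 → c = 00001010, weight = 2.
Tally weights:
  weight 0: 1 codewords.
  weight 2: 4 codewords.
  weight 4: 6 codewords.
  weight 6: 4 codewords.
  weight 8: 1 codewords.
Minimum distance d = smallest w > 0 with A_w > 0 = 2.
Sanity: Σ A_w = 16 = 2^4 = 16 ✓.


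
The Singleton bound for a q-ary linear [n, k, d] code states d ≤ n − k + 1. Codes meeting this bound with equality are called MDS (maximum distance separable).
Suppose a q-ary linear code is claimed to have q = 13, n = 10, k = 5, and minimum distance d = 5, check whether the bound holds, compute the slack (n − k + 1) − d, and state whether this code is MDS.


Singleton RHS = n − k + 1 = 6, slack = 1, bound satisfied, not MDS.

Singleton bound: d ≤ n − k + 1.
Here n = 10, k = 5, so n − k + 1 = 6.
Given d = 5, check d ≤ 6: YES.
Slack = (n − k + 1) − d = 1.
The code is NOT MDS (slack = 1 > 0).
Description: the claimed parameters are [10, 5, 5]_13; such a code would be non-MDS.


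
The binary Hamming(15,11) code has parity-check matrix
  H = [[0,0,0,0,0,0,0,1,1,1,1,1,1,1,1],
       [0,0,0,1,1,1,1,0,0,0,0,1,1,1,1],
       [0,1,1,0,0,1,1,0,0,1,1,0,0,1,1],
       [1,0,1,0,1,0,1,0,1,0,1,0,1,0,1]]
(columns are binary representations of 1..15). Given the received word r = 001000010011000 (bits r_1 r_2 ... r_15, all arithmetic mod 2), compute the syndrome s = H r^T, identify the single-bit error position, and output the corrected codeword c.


s = (1, 1, 0, 0)^T, error position = 12, corrected codeword c = 001000010010000

Compute s = H r^T mod 2 one row at a time:
  s_1 = 1 + 0 + 0 + 1 + 1 + 0 + 0 + 0 = 3 ≡ 1 (mod 2).
  s_2 = 0 + 0 + 0 + 0 + 1 + 0 + 0 + 0 = 1 ≡ 1 (mod 2).
  s_3 = 0 + 1 + 0 + 0 + 0 + 1 + 0 + 0 = 2 ≡ 0 (mod 2).
  s_4 = 0 + 1 + 0 + 0 + 0 + 1 + 0 + 0 = 2 ≡ 0 (mod 2).
s = (1, 1, 0, 0)^T — this equals column 12 of H (binary 1100), so error is at position 12.
Correct: flip bit 12 of r = 001000010011000 to get c = 001000010010000.


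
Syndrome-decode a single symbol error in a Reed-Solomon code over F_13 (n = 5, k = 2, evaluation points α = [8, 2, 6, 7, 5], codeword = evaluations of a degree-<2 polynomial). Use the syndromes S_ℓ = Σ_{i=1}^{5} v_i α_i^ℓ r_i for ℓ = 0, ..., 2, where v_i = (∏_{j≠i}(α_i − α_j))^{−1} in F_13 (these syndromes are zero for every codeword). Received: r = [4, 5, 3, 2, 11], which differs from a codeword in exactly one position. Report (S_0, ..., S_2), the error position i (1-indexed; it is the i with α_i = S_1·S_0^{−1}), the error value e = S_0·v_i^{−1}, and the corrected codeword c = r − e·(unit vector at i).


S = (2, 12, 7), error at position 3, error magnitude e = 3, c = [4, 5, 0, 2, 11].

Step 1: column multipliers v_i = (∏_{j≠i}(α_i − α_j))^{−1} mod 13.
  i = 1 (α = 8): (8−2)(8−6)(8−7)(8−5) = 6·2·1·3 = 36 ≡ 10, so v_1 = 10^{−1} = 4 (mod 13).
  i = 2 (α = 2): (2−8)(2−6)(2−7)(2−5) = (−6)·(−4)·(−5)·(−3) = 360 ≡ 9, so v_2 = 9^{−1} = 3 (mod 13).
  i = 3 (α = 6): (6−8)(6−2)(6−7)(6−5) = (−2)·4·(−1)·1 = 8 ≡ 8, so v_3 = 8^{−1} = 5 (mod 13).
  i = 4 (α = 7): (7−8)(7−2)(7−6)(7−5) = (−1)·5·1·2 = −10 ≡ 3, so v_4 = 3^{−1} = 9 (mod 13).
  i = 5 (α = 5): (5−8)(5−2)(5−6)(5−7) = (−3)·3·(−1)·(−2) = −18 ≡ 8, so v_5 = 8^{−1} = 5 (mod 13).
  v = [4, 3, 5, 9, 5].
Step 2: syndromes of r = [4, 5, 3, 2, 11] (all sums mod 13).
  S_0 = Σ v_i r_i = 4·4 + 3·5 + 5·3 + 9·2 + 5·11 = 119 ≡ 2.
  S_1 = Σ v_i α_i r_i = 4·8·4 + 3·2·5 + 5·6·3 + 9·7·2 + 5·5·11 = 649 ≡ 12.
  α_i^2 mod 13 = [12, 4, 10, 10, 12].
  S_2 = Σ v_i α_i^2 r_i = 4·12·4 + 3·4·5 + 5·10·3 + 9·10·2 + 5·12·11 = 1242 ≡ 7.
  S = (2, 12, 7) ≠ 0, so r is not a codeword (an error is present).
Step 3: locate the error. For a single error e at position i, S_ℓ = v_i·e·α_i^ℓ, so α_err = S_1/S_0.
  S_0^{−1} = 2^{−1} = 7 (mod 13), so α_err = 12·7 = 84 ≡ 6 = α_3. Error position i = 3.
  Consistency check: S_2/S_1 = 7·12 = 84 ≡ 6 = α_err ✓ (single-error assumption holds).
Step 4: error magnitude e = S_0/v_3 = S_0·∏_{j≠3}(α_3 − α_j) = 2·8 = 16 ≡ 3 (mod 13).
Step 5: correct position 3: c_3 = r_3 − e = 3 − 3 ≡ 0 (mod 13). Hence c = [4, 5, 0, 2, 11].
  Check: interpolating c through the α_i gives m(x) = 1 + 2·x (degree < 2) with m(α_i) = c_i for every i, so c is indeed a codeword.


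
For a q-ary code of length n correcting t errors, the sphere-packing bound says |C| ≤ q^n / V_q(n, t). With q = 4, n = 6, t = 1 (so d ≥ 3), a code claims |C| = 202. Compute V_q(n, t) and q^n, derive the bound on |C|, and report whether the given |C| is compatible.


V_q(n, t) = 19, q^n = 4096, Hamming bound = 215, |C| = 202 ≤ bound (satisfied).

Step 1: Compute V_q(n, t) = Σ_{j=0}^1 C(n, j) (q−1)^j.
  j = 0: C(6,0)·(3)^0 = 1·1 = 1.
  j = 1: C(6,1)·(3)^1 = 6·3 = 18.
  V_q(n, t) = 1 + 18 = 19.
Step 2: q^n = 4^6 = 4096.
Step 3: Hamming bound ⌊q^n / V_q(n,t)⌋ = ⌊4096/19⌋ = 215.
Step 4: Compare |C| = 202 to 215: satisfied.
The claimed |C| lies below the Hamming bound.


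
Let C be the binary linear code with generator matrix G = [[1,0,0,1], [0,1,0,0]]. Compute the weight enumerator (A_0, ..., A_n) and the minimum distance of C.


Weight distribution: A_0 = 1, A_1 = 1, A_2 = 1, A_3 = 1. Minimum distance d = 1.

Enumerate all 2^2 = 4 messages m ∈ F_2^2.
For each, compute codeword c = mG in F_2^4, then tally its weight.
  m = 00 → c = 0000, weight = 0.
  m = 10 → c = 1001, weight = 2.
  m = 01 → c = 0100, weight = 1.
  m = 11 → c = 1101, weight = 3.
Tally weights:
  weight 0: 1 codewords.
  weight 1: 1 codewords.
  weight 2: 1 codewords.
  weight 3: 1 codewords.
Minimum distance d = smallest w > 0 with A_w > 0 = 1.
Sanity: Σ A_w = 4 = 2^2 = 4 ✓.


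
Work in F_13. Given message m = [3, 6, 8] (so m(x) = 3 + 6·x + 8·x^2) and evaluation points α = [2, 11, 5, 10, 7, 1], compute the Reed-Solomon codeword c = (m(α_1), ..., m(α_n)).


c = [8, 10, 12, 5, 8, 4]

Message polynomial: m(x) = 3 + 6·x + 8·x^2 (mod 13).
For each evaluation point α_i, compute m(α_i) mod 13:
  α_1 = 2: Horner steps 8 → 9 → 8, so m(2) = 8.
  α_2 = 11: Horner steps 8 → 3 → 10, so m(11) = 10.
  α_3 = 5: Horner steps 8 → 7 → 12, so m(5) = 12.
  α_4 = 10: Horner steps 8 → 8 → 5, so m(10) = 5.
  α_5 = 7: Horner steps 8 → 10 → 8, so m(7) = 8.
  α_6 = 1: Horner steps 8 → 1 → 4, so m(1) = 4.
Codeword c = [8, 10, 12, 5, 8, 4] ∈ F_13^6.


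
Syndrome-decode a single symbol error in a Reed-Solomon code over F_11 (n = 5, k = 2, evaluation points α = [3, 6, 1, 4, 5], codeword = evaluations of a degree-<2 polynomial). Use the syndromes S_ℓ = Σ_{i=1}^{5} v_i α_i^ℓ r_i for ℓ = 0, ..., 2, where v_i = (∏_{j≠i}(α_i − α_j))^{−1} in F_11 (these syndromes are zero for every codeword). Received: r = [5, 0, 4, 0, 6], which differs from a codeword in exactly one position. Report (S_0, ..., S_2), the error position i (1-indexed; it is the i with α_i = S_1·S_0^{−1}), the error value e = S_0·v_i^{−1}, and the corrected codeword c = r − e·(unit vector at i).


S = (4, 2, 1), error at position 2, error magnitude e = 10, c = [5, 1, 4, 0, 6].

Step 1: column multipliers v_i = (∏_{j≠i}(α_i − α_j))^{−1} mod 11.
  i = 1 (α = 3): (3−6)(3−1)(3−4)(3−5) = (−3)·2·(−1)·(−2) = −12 ≡ 10, so v_1 = 10^{−1} = 10 (mod 11).
  i = 2 (α = 6): (6−3)(6−1)(6−4)(6−5) = 3·5·2·1 = 30 ≡ 8, so v_2 = 8^{−1} = 7 (mod 11).
  i = 3 (α = 1): (1−3)(1−6)(1−4)(1−5) = (−2)·(−5)·(−3)·(−4) = 120 ≡ 10, so v_3 = 10^{−1} = 10 (mod 11).
  i = 4 (α = 4): (4−3)(4−6)(4−1)(4−5) = 1·(−2)·3·(−1) = 6 ≡ 6, so v_4 = 6^{−1} = 2 (mod 11).
  i = 5 (α = 5): (5−3)(5−6)(5−1)(5−4) = 2·(−1)·4·1 = −8 ≡ 3, so v_5 = 3^{−1} = 4 (mod 11).
  v = [10, 7, 10, 2, 4].
Step 2: syndromes of r = [5, 0, 4, 0, 6] (all sums mod 11).
  S_0 = Σ v_i r_i = 10·5 + 7·0 + 10·4 + 2·0 + 4·6 = 114 ≡ 4.
  S_1 = Σ v_i α_i r_i = 10·3·5 + 7·6·0 + 10·1·4 + 2·4·0 + 4·5·6 = 310 ≡ 2.
  α_i^2 mod 11 = [9, 3, 1, 5, 3].
  S_2 = Σ v_i α_i^2 r_i = 10·9·5 + 7·3·0 + 10·1·4 + 2·5·0 + 4·3·6 = 562 ≡ 1.
  S = (4, 2, 1) ≠ 0, so r is not a codeword (an error is present).
Step 3: locate the error. For a single error e at position i, S_ℓ = v_i·e·α_i^ℓ, so α_err = S_1/S_0.
  S_0^{−1} = 4^{−1} = 3 (mod 11), so α_err = 2·3 = 6 ≡ 6 = α_2. Error position i = 2.
  Consistency check: S_2/S_1 = 1·6 = 6 ≡ 6 = α_err ✓ (single-error assumption holds).
Step 4: error magnitude e = S_0/v_2 = S_0·∏_{j≠2}(α_2 − α_j) = 4·8 = 32 ≡ 10 (mod 11).
Step 5: correct position 2: c_2 = r_2 − e = 0 − 10 ≡ 1 (mod 11). Hence c = [5, 1, 4, 0, 6].
  Check: interpolating c through the α_i gives m(x) = 9 + 6·x (degree < 2) with m(α_i) = c_i for every i, so c is indeed a codeword.


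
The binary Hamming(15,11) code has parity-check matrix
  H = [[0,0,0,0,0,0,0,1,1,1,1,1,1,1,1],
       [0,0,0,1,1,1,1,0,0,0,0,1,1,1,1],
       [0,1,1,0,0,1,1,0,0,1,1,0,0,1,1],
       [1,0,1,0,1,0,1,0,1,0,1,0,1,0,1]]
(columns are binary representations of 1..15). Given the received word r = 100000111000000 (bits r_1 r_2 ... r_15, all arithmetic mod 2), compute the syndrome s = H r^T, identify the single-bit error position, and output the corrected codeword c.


s = (0, 1, 1, 1)^T, error position = 7, corrected codeword c = 100000011000000

Compute s = H r^T mod 2 one row at a time:
  s_1 = 1 + 1 + 0 + 0 + 0 + 0 + 0 + 0 = 2 ≡ 0 (mod 2).
  s_2 = 0 + 0 + 0 + 1 + 0 + 0 + 0 + 0 = 1 ≡ 1 (mod 2).
  s_3 = 0 + 0 + 0 + 1 + 0 + 0 + 0 + 0 = 1 ≡ 1 (mod 2).
  s_4 = 1 + 0 + 0 + 1 + 1 + 0 + 0 + 0 = 3 ≡ 1 (mod 2).
s = (0, 1, 1, 1)^T — this equals column 7 of H (binary 0111), so error is at position 7.
Correct: flip bit 7 of r = 100000111000000 to get c = 100000011000000.


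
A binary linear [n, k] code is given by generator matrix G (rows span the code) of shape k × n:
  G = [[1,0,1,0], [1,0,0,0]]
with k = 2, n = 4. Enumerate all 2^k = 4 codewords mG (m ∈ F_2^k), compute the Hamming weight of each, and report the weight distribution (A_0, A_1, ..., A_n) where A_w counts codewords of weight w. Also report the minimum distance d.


Weight distribution: A_0 = 1, A_1 = 2, A_2 = 1. Minimum distance d = 1.

Enumerate all 2^2 = 4 messages m ∈ F_2^2.
For each, compute codeword c = mG in F_2^4, then tally its weight.
  m = 00 → c = 0000, weight = 0.
  m = 10 → c = 1010, weight = 2.
  m = 01 → c = 1000, weight = 1.
  m = 11 → c = 0010, weight = 1.
Tally weights:
  weight 0: 1 codewords.
  weight 1: 2 codewords.
  weight 2: 1 codewords.
Minimum distance d = smallest w > 0 with A_w > 0 = 1.
Sanity: Σ A_w = 4 = 2^2 = 4 ✓.


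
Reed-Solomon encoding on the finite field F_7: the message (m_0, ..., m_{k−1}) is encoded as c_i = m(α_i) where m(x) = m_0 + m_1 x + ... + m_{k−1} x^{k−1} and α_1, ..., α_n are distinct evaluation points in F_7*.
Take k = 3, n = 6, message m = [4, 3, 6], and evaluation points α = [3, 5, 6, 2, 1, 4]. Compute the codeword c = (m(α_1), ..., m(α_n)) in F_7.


c = [4, 1, 0, 6, 6, 0]

Message polynomial: m(x) = 4 + 3·x + 6·x^2 (mod 7).
For each evaluation point α_i, compute m(α_i) mod 7:
  α_1 = 3: Horner steps 6 → 0 → 4, so m(3) = 4.
  α_2 = 5: Horner steps 6 → 5 → 1, so m(5) = 1.
  α_3 = 6: Horner steps 6 → 4 → 0, so m(6) = 0.
  α_4 = 2: Horner steps 6 → 1 → 6, so m(2) = 6.
  α_5 = 1: Horner steps 6 → 2 → 6, so m(1) = 6.
  α_6 = 4: Horner steps 6 → 6 → 0, so m(4) = 0.
Codeword c = [4, 1, 0, 6, 6, 0] ∈ F_7^6.


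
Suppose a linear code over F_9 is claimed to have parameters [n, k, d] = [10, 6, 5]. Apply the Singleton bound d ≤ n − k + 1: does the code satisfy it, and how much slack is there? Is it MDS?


Singleton RHS = n − k + 1 = 5, slack = 0, bound satisfied, MDS.

Singleton bound: d ≤ n − k + 1.
Here n = 10, k = 6, so n − k + 1 = 5.
Given d = 5, check d ≤ 5: YES.
Slack = (n − k + 1) − d = 0.
The code is MDS (slack = 0).
Description: the claimed parameters are [10, 6, 5]_9; such a code would be MDS (meets Singleton bound).


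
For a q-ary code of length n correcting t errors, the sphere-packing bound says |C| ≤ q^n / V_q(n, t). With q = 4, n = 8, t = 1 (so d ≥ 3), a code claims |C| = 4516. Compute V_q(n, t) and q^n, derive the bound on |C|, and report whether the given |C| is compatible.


V_q(n, t) = 25, q^n = 65536, Hamming bound = 2621, |C| = 4516 > bound (violated).

Step 1: Compute V_q(n, t) = Σ_{j=0}^1 C(n, j) (q−1)^j.
  j = 0: C(8,0)·(3)^0 = 1·1 = 1.
  j = 1: C(8,1)·(3)^1 = 8·3 = 24.
  V_q(n, t) = 1 + 24 = 25.
Step 2: q^n = 4^8 = 65536.
Step 3: Hamming bound ⌊q^n / V_q(n,t)⌋ = ⌊65536/25⌋ = 2621.
Step 4: Compare |C| = 4516 to 2621: violated.
The claimed |C| lies above the Hamming bound, so no 4-ary code of length 8 with d ≥ 3 can have 4516 codewords.


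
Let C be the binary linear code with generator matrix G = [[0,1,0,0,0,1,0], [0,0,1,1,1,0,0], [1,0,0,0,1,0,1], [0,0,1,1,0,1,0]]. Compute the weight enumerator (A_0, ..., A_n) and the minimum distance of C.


Weight distribution: A_0 = 1, A_2 = 3, A_3 = 6, A_4 = 1, A_5 = 2, A_6 = 3. Minimum distance d = 2.

Enumerate all 2^4 = 16 messages m ∈ F_2^4.
For each, compute codeword c = mG in F_2^7, then tally its weight.
  m = 0000 → c = 0000000, weight = 0.
  m = 1000 → c = 0100010, weight = 2.
  m = 0100 → c = 0011100, weight = 3.
  m = 1100 → c = 0111110, weight = 5.
  m = 0010 → c = 1000101, weight = 3.
  m = 1010 → c = 1100111, weight = 5.
  m = 0110 → c = 1011001, weight = 4.
  m = 1110 → c = 1111011, weight = 6.
  m = 0001 → c = 0011010, weight = 3.
  m = 1001 → c = 0111000, weight = 3.
  m = 0101 → c = 0000110, weight = 2.
  m = 1101 → c = 0100100, weight = 2.
  m = 0011 → c = 1011111, weight = 6.
  m = 1011 → c = 1111101, weight = 6.
  m = 0111 → c = 1000011, weight = 3.
  m = 1111 → c = 1100001, weight = 3.
Tally weights:
  weight 0: 1 codewords.
  weight 2: 3 codewords.
  weight 3: 6 codewords.
  weight 4: 1 codewords.
  weight 5: 2 codewords.
  weight 6: 3 codewords.
Minimum distance d = smallest w > 0 with A_w > 0 = 2.
Sanity: Σ A_w = 16 = 2^4 = 16 ✓.


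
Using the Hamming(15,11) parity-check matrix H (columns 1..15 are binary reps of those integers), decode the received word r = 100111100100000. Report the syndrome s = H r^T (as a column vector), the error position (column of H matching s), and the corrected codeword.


s = (1, 0, 1, 1)^T, error position = 11, corrected codeword c = 100111100110000

Compute s = H r^T mod 2 one row at a time:
  s_1 = 0 + 0 + 1 + 0 + 0 + 0 + 0 + 0 = 1 ≡ 1 (mod 2).
  s_2 = 1 + 1 + 1 + 1 + 0 + 0 + 0 + 0 = 4 ≡ 0 (mod 2).
  s_3 = 0 + 0 + 1 + 1 + 1 + 0 + 0 + 0 = 3 ≡ 1 (mod 2).
  s_4 = 1 + 0 + 1 + 1 + 0 + 0 + 0 + 0 = 3 ≡ 1 (mod 2).
s = (1, 0, 1, 1)^T — this equals column 11 of H (binary 1011), so error is at position 11.
Correct: flip bit 11 of r = 100111100100000 to get c = 100111100110000.


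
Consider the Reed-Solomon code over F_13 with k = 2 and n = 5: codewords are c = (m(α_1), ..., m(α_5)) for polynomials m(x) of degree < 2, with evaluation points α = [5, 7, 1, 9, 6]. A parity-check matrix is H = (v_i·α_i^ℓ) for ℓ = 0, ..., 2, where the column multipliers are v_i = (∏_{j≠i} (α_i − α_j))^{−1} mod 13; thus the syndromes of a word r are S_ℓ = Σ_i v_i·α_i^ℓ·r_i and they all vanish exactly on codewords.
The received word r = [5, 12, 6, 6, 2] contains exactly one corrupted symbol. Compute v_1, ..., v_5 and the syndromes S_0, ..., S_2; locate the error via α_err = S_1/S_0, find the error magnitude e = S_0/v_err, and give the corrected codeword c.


S = (12, 12, 12), error at position 3, error magnitude e = 2, c = [5, 12, 4, 6, 2].

Step 1: column multipliers v_i = (∏_{j≠i}(α_i − α_j))^{−1} mod 13.
  i = 1 (α = 5): (5−7)(5−1)(5−9)(5−6) = (−2)·4·(−4)·(−1) = −32 ≡ 7, so v_1 = 7^{−1} = 2 (mod 13).
  i = 2 (α = 7): (7−5)(7−1)(7−9)(7−6) = 2·6·(−2)·1 = −24 ≡ 2, so v_2 = 2^{−1} = 7 (mod 13).
  i = 3 (α = 1): (1−5)(1−7)(1−9)(1−6) = (−4)·(−6)·(−8)·(−5) = 960 ≡ 11, so v_3 = 11^{−1} = 6 (mod 13).
  i = 4 (α = 9): (9−5)(9−7)(9−1)(9−6) = 4·2·8·3 = 192 ≡ 10, so v_4 = 10^{−1} = 4 (mod 13).
  i = 5 (α = 6): (6−5)(6−7)(6−1)(6−9) = 1·(−1)·5·(−3) = 15 ≡ 2, so v_5 = 2^{−1} = 7 (mod 13).
  v = [2, 7, 6, 4, 7].
Step 2: syndromes of r = [5, 12, 6, 6, 2] (all sums mod 13).
  S_0 = Σ v_i r_i = 2·5 + 7·12 + 6·6 + 4·6 + 7·2 = 168 ≡ 12.
  S_1 = Σ v_i α_i r_i = 2·5·5 + 7·7·12 + 6·1·6 + 4·9·6 + 7·6·2 = 974 ≡ 12.
  α_i^2 mod 13 = [12, 10, 1, 3, 10].
  S_2 = Σ v_i α_i^2 r_i = 2·12·5 + 7·10·12 + 6·1·6 + 4·3·6 + 7·10·2 = 1208 ≡ 12.
  S = (12, 12, 12) ≠ 0, so r is not a codeword (an error is present).
Step 3: locate the error. For a single error e at position i, S_ℓ = v_i·e·α_i^ℓ, so α_err = S_1/S_0.
  S_0^{−1} = 12^{−1} = 12 (mod 13), so α_err = 12·12 = 144 ≡ 1 = α_3. Error position i = 3.
  Consistency check: S_2/S_1 = 12·12 = 144 ≡ 1 = α_err ✓ (single-error assumption holds).
Step 4: error magnitude e = S_0/v_3 = S_0·∏_{j≠3}(α_3 − α_j) = 12·11 = 132 ≡ 2 (mod 13).
Step 5: correct position 3: c_3 = r_3 − e = 6 − 2 ≡ 4 (mod 13). Hence c = [5, 12, 4, 6, 2].
  Check: interpolating c through the α_i gives m(x) = 7 + 10·x (degree < 2) with m(α_i) = c_i for every i, so c is indeed a codeword.


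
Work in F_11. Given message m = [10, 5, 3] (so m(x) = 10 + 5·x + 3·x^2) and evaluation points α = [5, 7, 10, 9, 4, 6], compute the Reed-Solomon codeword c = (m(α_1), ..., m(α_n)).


c = [0, 5, 8, 1, 1, 5]

Message polynomial: m(x) = 10 + 5·x + 3·x^2 (mod 11).
For each evaluation point α_i, compute m(α_i) mod 11:
  α_1 = 5: Horner steps 3 → 9 → 0, so m(5) = 0.
  α_2 = 7: Horner steps 3 → 4 → 5, so m(7) = 5.
  α_3 = 10: Horner steps 3 → 2 → 8, so m(10) = 8.
  α_4 = 9: Horner steps 3 → 10 → 1, so m(9) = 1.
  α_5 = 4: Horner steps 3 → 6 → 1, so m(4) = 1.
  α_6 = 6: Horner steps 3 → 1 → 5, so m(6) = 5.
Codeword c = [0, 5, 8, 1, 1, 5] ∈ F_11^6.


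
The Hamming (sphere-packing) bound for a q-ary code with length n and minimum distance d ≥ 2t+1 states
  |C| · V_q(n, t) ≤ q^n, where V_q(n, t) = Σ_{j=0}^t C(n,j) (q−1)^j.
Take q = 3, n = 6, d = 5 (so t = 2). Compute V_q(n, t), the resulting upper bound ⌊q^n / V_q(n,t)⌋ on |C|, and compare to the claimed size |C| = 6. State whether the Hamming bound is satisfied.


V_q(n, t) = 73, q^n = 729, Hamming bound = 9, |C| = 6 ≤ bound (satisfied).

Step 1: Compute V_q(n, t) = Σ_{j=0}^2 C(n, j) (q−1)^j.
  j = 0: C(6,0)·(2)^0 = 1·1 = 1.
  j = 1: C(6,1)·(2)^1 = 6·2 = 12.
  j = 2: C(6,2)·(2)^2 = 15·4 = 60.
  V_q(n, t) = 1 + 12 + 60 = 73.
Step 2: q^n = 3^6 = 729.
Step 3: Hamming bound ⌊q^n / V_q(n,t)⌋ = ⌊729/73⌋ = 9.
Step 4: Compare |C| = 6 to 9: satisfied.
The claimed |C| lies below the Hamming bound.


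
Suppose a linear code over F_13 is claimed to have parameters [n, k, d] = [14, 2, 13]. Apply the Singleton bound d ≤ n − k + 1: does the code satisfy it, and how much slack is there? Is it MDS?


Singleton RHS = n − k + 1 = 13, slack = 0, bound satisfied, MDS.

Singleton bound: d ≤ n − k + 1.
Here n = 14, k = 2, so n − k + 1 = 13.
Given d = 13, check d ≤ 13: YES.
Slack = (n − k + 1) − d = 0.
The code is MDS (slack = 0).
Description: the claimed parameters are [14, 2, 13]_13; such a code would be MDS (meets Singleton bound).


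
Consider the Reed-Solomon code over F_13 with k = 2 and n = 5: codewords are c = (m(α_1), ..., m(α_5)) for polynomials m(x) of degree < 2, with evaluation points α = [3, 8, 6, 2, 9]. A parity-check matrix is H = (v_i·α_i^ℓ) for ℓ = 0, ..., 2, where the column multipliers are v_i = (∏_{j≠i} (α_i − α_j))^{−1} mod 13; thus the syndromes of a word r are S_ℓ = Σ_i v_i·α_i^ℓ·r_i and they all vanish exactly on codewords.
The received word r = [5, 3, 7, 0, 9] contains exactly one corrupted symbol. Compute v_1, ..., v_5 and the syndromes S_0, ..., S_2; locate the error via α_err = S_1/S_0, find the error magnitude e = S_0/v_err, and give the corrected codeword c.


S = (5, 1, 8), error at position 2, error magnitude e = 12, c = [5, 4, 7, 0, 9].

Step 1: column multipliers v_i = (∏_{j≠i}(α_i − α_j))^{−1} mod 13.
  i = 1 (α = 3): (3−8)(3−6)(3−2)(3−9) = (−5)·(−3)·1·(−6) = −90 ≡ 1, so v_1 = 1^{−1} = 1 (mod 13).
  i = 2 (α = 8): (8−3)(8−6)(8−2)(8−9) = 5·2·6·(−1) = −60 ≡ 5, so v_2 = 5^{−1} = 8 (mod 13).
  i = 3 (α = 6): (6−3)(6−8)(6−2)(6−9) = 3·(−2)·4·(−3) = 72 ≡ 7, so v_3 = 7^{−1} = 2 (mod 13).
  i = 4 (α = 2): (2−3)(2−8)(2−6)(2−9) = (−1)·(−6)·(−4)·(−7) = 168 ≡ 12, so v_4 = 12^{−1} = 12 (mod 13).
  i = 5 (α = 9): (9−3)(9−8)(9−6)(9−2) = 6·1·3·7 = 126 ≡ 9, so v_5 = 9^{−1} = 3 (mod 13).
  v = [1, 8, 2, 12, 3].
Step 2: syndromes of r = [5, 3, 7, 0, 9] (all sums mod 13).
  S_0 = Σ v_i r_i = 1·5 + 8·3 + 2·7 + 12·0 + 3·9 = 70 ≡ 5.
  S_1 = Σ v_i α_i r_i = 1·3·5 + 8·8·3 + 2·6·7 + 12·2·0 + 3·9·9 = 534 ≡ 1.
  α_i^2 mod 13 = [9, 12, 10, 4, 3].
  S_2 = Σ v_i α_i^2 r_i = 1·9·5 + 8·12·3 + 2·10·7 + 12·4·0 + 3·3·9 = 554 ≡ 8.
  S = (5, 1, 8) ≠ 0, so r is not a codeword (an error is present).
Step 3: locate the error. For a single error e at position i, S_ℓ = v_i·e·α_i^ℓ, so α_err = S_1/S_0.
  S_0^{−1} = 5^{−1} = 8 (mod 13), so α_err = 1·8 = 8 ≡ 8 = α_2. Error position i = 2.
  Consistency check: S_2/S_1 = 8·1 = 8 ≡ 8 = α_err ✓ (single-error assumption holds).
Step 4: error magnitude e = S_0/v_2 = S_0·∏_{j≠2}(α_2 − α_j) = 5·5 = 25 ≡ 12 (mod 13).
Step 5: correct position 2: c_2 = r_2 − e = 3 − 12 ≡ 4 (mod 13). Hence c = [5, 4, 7, 0, 9].
  Check: interpolating c through the α_i gives m(x) = 3 + 5·x (degree < 2) with m(α_i) = c_i for every i, so c is indeed a codeword.


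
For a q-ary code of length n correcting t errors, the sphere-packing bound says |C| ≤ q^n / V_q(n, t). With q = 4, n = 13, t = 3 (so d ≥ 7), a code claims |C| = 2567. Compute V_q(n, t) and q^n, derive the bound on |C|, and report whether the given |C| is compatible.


V_q(n, t) = 8464, q^n = 67108864, Hamming bound = 7928, |C| = 2567 ≤ bound (satisfied).

Step 1: Compute V_q(n, t) = Σ_{j=0}^3 C(n, j) (q−1)^j.
  j = 0: C(13,0)·(3)^0 = 1·1 = 1.
  j = 1: C(13,1)·(3)^1 = 13·3 = 39.
  j = 2: C(13,2)·(3)^2 = 78·9 = 702.
  j = 3: C(13,3)·(3)^3 = 286·27 = 7722.
  V_q(n, t) = 1 + 39 + 702 + 7722 = 8464.
Step 2: q^n = 4^13 = 67108864.
Step 3: Hamming bound ⌊q^n / V_q(n,t)⌋ = ⌊67108864/8464⌋ = 7928.
Step 4: Compare |C| = 2567 to 7928: satisfied.
The claimed |C| lies below the Hamming bound.


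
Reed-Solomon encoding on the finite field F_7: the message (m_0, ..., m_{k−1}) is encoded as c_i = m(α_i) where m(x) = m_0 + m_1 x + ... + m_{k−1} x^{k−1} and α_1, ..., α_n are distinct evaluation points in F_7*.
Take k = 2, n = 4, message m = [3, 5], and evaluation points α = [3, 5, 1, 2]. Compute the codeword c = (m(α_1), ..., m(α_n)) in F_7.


c = [4, 0, 1, 6]

Message polynomial: m(x) = 3 + 5·x (mod 7).
For each evaluation point α_i, compute m(α_i) mod 7:
  α_1 = 3: Horner steps 5 → 4, so m(3) = 4.
  α_2 = 5: Horner steps 5 → 0, so m(5) = 0.
  α_3 = 1: Horner steps 5 → 1, so m(1) = 1.
  α_4 = 2: Horner steps 5 → 6, so m(2) = 6.
Codeword c = [4, 0, 1, 6] ∈ F_7^4.


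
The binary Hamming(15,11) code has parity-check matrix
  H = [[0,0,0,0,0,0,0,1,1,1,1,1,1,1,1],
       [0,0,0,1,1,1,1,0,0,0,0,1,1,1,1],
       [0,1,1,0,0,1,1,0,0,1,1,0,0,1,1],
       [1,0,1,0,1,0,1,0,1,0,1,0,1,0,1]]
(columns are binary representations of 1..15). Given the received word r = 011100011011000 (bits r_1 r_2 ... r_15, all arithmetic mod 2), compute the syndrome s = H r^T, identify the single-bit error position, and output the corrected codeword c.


s = (0, 0, 1, 1)^T, error position = 3, corrected codeword c = 010100011011000

Compute s = H r^T mod 2 one row at a time:
  s_1 = 1 + 1 + 0 + 1 + 1 + 0 + 0 + 0 = 4 ≡ 0 (mod 2).
  s_2 = 1 + 0 + 0 + 0 + 1 + 0 + 0 + 0 = 2 ≡ 0 (mod 2).
  s_3 = 1 + 1 + 0 + 0 + 0 + 1 + 0 + 0 = 3 ≡ 1 (mod 2).
  s_4 = 0 + 1 + 0 + 0 + 1 + 1 + 0 + 0 = 3 ≡ 1 (mod 2).
s = (0, 0, 1, 1)^T — this equals column 3 of H (binary 0011), so error is at position 3.
Correct: flip bit 3 of r = 011100011011000 to get c = 010100011011000.


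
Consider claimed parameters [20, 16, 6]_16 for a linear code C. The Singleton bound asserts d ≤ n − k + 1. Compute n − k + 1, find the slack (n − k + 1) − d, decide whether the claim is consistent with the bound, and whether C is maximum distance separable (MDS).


Singleton RHS = n − k + 1 = 5, slack = -1, bound violated (no such code; not MDS).

Singleton bound: d ≤ n − k + 1.
Here n = 20, k = 16, so n − k + 1 = 5.
Given d = 6, check d ≤ 5: NO.
Slack = (n − k + 1) − d = -1.
The slack is negative: d = 6 exceeds n − k + 1 = 5 by 1, so the Singleton bound is violated and no linear [20, 16, 6]_16 code can exist. In particular it is not MDS (MDS requires d = n − k + 1 exactly).
Description: the claimed parameters are [20, 16, 6]_16; such a code would be impossible (violates the Singleton bound).


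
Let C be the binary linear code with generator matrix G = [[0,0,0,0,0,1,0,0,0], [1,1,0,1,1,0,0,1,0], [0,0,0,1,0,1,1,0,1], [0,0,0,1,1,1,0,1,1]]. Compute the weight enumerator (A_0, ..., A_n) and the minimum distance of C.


Weight distribution: A_0 = 1, A_1 = 1, A_3 = 3, A_4 = 5, A_5 = 3, A_6 = 2, A_7 = 1. Minimum distance d = 1.

Enumerate all 2^4 = 16 messages m ∈ F_2^4.
For each, compute codeword c = mG in F_2^9, then tally its weight.
  m = 0000 → c = 000000000, weight = 0.
  m = 1000 → c = 000001000, weight = 1.
  m = 0100 → c = 110110010, weight = 5.
  m = 1100 → c = 110111010, weight = 6.
  m = 0010 → c = 000101101, weight = 4.
  m = 1010 → c = 000100101, weight = 3.
  m = 0110 → c = 110011111, weight = 7.
  m = 1110 → c = 110010111, weight = 6.
  m = 0001 → c = 000111011, weight = 5.
  m = 1001 → c = 000110011, weight = 4.
  m = 0101 → c = 110001001, weight = 4.
  m = 1101 → c = 110000001, weight = 3.
  m = 0011 → c = 000010110, weight = 3.
  m = 1011 → c = 000011110, weight = 4.
  m = 0111 → c = 110100100, weight = 4.
  m = 1111 → c = 110101100, weight = 5.
Tally weights:
  weight 0: 1 codewords.
  weight 1: 1 codewords.
  weight 3: 3 codewords.
  weight 4: 5 codewords.
  weight 5: 3 codewords.
  weight 6: 2 codewords.
  weight 7: 1 codewords.
Minimum distance d = smallest w > 0 with A_w > 0 = 1.
Sanity: Σ A_w = 16 = 2^4 = 16 ✓.


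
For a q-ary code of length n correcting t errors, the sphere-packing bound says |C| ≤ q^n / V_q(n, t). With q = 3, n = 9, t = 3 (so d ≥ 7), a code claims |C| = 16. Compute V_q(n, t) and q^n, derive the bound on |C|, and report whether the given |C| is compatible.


V_q(n, t) = 835, q^n = 19683, Hamming bound = 23, |C| = 16 ≤ bound (satisfied).

Step 1: Compute V_q(n, t) = Σ_{j=0}^3 C(n, j) (q−1)^j.
  j = 0: C(9,0)·(2)^0 = 1·1 = 1.
  j = 1: C(9,1)·(2)^1 = 9·2 = 18.
  j = 2: C(9,2)·(2)^2 = 36·4 = 144.
  j = 3: C(9,3)·(2)^3 = 84·8 = 672.
  V_q(n, t) = 1 + 18 + 144 + 672 = 835.
Step 2: q^n = 3^9 = 19683.
Step 3: Hamming bound ⌊q^n / V_q(n,t)⌋ = ⌊19683/835⌋ = 23.
Step 4: Compare |C| = 16 to 23: satisfied.
The claimed |C| lies below the Hamming bound.


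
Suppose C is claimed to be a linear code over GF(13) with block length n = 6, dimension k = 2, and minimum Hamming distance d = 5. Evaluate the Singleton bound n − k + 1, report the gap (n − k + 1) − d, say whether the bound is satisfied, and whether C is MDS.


Singleton RHS = n − k + 1 = 5, slack = 0, bound satisfied, MDS.

Singleton bound: d ≤ n − k + 1.
Here n = 6, k = 2, so n − k + 1 = 5.
Given d = 5, check d ≤ 5: YES.
Slack = (n − k + 1) − d = 0.
The code is MDS (slack = 0).
Description: the claimed parameters are [6, 2, 5]_13; such a code would be MDS (meets Singleton bound).


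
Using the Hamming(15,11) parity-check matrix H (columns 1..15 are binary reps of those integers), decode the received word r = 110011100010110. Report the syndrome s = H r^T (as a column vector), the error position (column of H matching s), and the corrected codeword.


s = (1, 1, 1, 1)^T, error position = 15, corrected codeword c = 110011100010111

Compute s = H r^T mod 2 one row at a time:
  s_1 = 0 + 0 + 0 + 1 + 0 + 1 + 1 + 0 = 3 ≡ 1 (mod 2).
  s_2 = 0 + 1 + 1 + 1 + 0 + 1 + 1 + 0 = 5 ≡ 1 (mod 2).
  s_3 = 1 + 0 + 1 + 1 + 0 + 1 + 1 + 0 = 5 ≡ 1 (mod 2).
  s_4 = 1 + 0 + 1 + 1 + 0 + 1 + 1 + 0 = 5 ≡ 1 (mod 2).
s = (1, 1, 1, 1)^T — this equals column 15 of H (binary 1111), so error is at position 15.
Correct: flip bit 15 of r = 110011100010110 to get c = 110011100010111.


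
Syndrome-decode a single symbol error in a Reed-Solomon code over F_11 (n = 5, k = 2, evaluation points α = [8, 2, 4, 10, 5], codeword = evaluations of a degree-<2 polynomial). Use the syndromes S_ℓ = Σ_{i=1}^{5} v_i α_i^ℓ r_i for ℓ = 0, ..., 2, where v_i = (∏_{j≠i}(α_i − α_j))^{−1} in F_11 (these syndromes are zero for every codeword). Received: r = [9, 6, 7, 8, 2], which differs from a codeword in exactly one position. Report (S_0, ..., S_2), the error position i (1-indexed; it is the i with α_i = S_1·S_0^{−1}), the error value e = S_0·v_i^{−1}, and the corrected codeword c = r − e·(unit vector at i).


S = (6, 5, 6), error at position 4, error magnitude e = 9, c = [9, 6, 7, 10, 2].

Step 1: column multipliers v_i = (∏_{j≠i}(α_i − α_j))^{−1} mod 11.
  i = 1 (α = 8): (8−2)(8−4)(8−10)(8−5) = 6·4·(−2)·3 = −144 ≡ 10, so v_1 = 10^{−1} = 10 (mod 11).
  i = 2 (α = 2): (2−8)(2−4)(2−10)(2−5) = (−6)·(−2)·(−8)·(−3) = 288 ≡ 2, so v_2 = 2^{−1} = 6 (mod 11).
  i = 3 (α = 4): (4−8)(4−2)(4−10)(4−5) = (−4)·2·(−6)·(−1) = −48 ≡ 7, so v_3 = 7^{−1} = 8 (mod 11).
  i = 4 (α = 10): (10−8)(10−2)(10−4)(10−5) = 2·8·6·5 = 480 ≡ 7, so v_4 = 7^{−1} = 8 (mod 11).
  i = 5 (α = 5): (5−8)(5−2)(5−4)(5−10) = (−3)·3·1·(−5) = 45 ≡ 1, so v_5 = 1^{−1} = 1 (mod 11).
  v = [10, 6, 8, 8, 1].
Step 2: syndromes of r = [9, 6, 7, 8, 2] (all sums mod 11).
  S_0 = Σ v_i r_i = 10·9 + 6·6 + 8·7 + 8·8 + 1·2 = 248 ≡ 6.
  S_1 = Σ v_i α_i r_i = 10·8·9 + 6·2·6 + 8·4·7 + 8·10·8 + 1·5·2 = 1666 ≡ 5.
  α_i^2 mod 11 = [9, 4, 5, 1, 3].
  S_2 = Σ v_i α_i^2 r_i = 10·9·9 + 6·4·6 + 8·5·7 + 8·1·8 + 1·3·2 = 1304 ≡ 6.
  S = (6, 5, 6) ≠ 0, so r is not a codeword (an error is present).
Step 3: locate the error. For a single error e at position i, S_ℓ = v_i·e·α_i^ℓ, so α_err = S_1/S_0.
  S_0^{−1} = 6^{−1} = 2 (mod 11), so α_err = 5·2 = 10 ≡ 10 = α_4. Error position i = 4.
  Consistency check: S_2/S_1 = 6·9 = 54 ≡ 10 = α_err ✓ (single-error assumption holds).
Step 4: error magnitude e = S_0/v_4 = S_0·∏_{j≠4}(α_4 − α_j) = 6·7 = 42 ≡ 9 (mod 11).
Step 5: correct position 4: c_4 = r_4 − e = 8 − 9 ≡ 10 (mod 11). Hence c = [9, 6, 7, 10, 2].
  Check: interpolating c through the α_i gives m(x) = 5 + 6·x (degree < 2) with m(α_i) = c_i for every i, so c is indeed a codeword.


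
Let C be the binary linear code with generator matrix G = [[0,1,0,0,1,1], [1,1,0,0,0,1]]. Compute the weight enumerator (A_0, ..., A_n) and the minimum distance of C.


Weight distribution: A_0 = 1, A_2 = 1, A_3 = 2. Minimum distance d = 2.

Enumerate all 2^2 = 4 messages m ∈ F_2^2.
For each, compute codeword c = mG in F_2^6, then tally its weight.
  m = 00 → c = 000000, weight = 0.
  m = 10 → c = 010011, weight = 3.
  m = 01 → c = 110001, weight = 3.
  m = 11 → c = 100010, weight = 2.
Tally weights:
  weight 0: 1 codewords.
  weight 2: 1 codewords.
  weight 3: 2 codewords.
Minimum distance d = smallest w > 0 with A_w > 0 = 2.
Sanity: Σ A_w = 4 = 2^2 = 4 ✓.


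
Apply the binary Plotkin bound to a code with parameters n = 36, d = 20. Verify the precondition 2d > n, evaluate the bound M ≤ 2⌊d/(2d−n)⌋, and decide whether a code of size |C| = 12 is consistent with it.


Plotkin bound M ≤ 10; given |C| = 12 > bound (violated).

Check applicability: 2d = 40, n = 36.
2d − n = 4 > 0, so Plotkin applies.
Compute d/(2d−n) = 20/4 ≈ 5.0000.
⌊d/(2d−n)⌋ = 5.
Plotkin bound: M ≤ 2·5 = 10.
Given |C| = 12, check: VIOLATED.
This |C| is above the Plotkin bound, so no binary code with n = 36, d = 20 and 12 codewords exists.


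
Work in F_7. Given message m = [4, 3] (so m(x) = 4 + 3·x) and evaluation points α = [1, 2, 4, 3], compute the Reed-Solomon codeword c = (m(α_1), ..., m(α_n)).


c = [0, 3, 2, 6]

Message polynomial: m(x) = 4 + 3·x (mod 7).
For each evaluation point α_i, compute m(α_i) mod 7:
  α_1 = 1: Horner steps 3 → 0, so m(1) = 0.
  α_2 = 2: Horner steps 3 → 3, so m(2) = 3.
  α_3 = 4: Horner steps 3 → 2, so m(4) = 2.
  α_4 = 3: Horner steps 3 → 6, so m(3) = 6.
Codeword c = [0, 3, 2, 6] ∈ F_7^4.


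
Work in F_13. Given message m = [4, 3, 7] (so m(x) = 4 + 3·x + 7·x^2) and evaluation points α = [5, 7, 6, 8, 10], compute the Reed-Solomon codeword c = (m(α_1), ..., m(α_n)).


c = [12, 4, 1, 8, 6]

Message polynomial: m(x) = 4 + 3·x + 7·x^2 (mod 13).
For each evaluation point α_i, compute m(α_i) mod 13:
  α_1 = 5: Horner steps 7 → 12 → 12, so m(5) = 12.
  α_2 = 7: Horner steps 7 → 0 → 4, so m(7) = 4.
  α_3 = 6: Horner steps 7 → 6 → 1, so m(6) = 1.
  α_4 = 8: Horner steps 7 → 7 → 8, so m(8) = 8.
  α_5 = 10: Horner steps 7 → 8 → 6, so m(10) = 6.
Codeword c = [12, 4, 1, 8, 6] ∈ F_13^5.


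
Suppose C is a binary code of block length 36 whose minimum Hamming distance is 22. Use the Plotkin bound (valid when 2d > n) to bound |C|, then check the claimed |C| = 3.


Plotkin bound M ≤ 4; given |C| = 3 ≤ bound (satisfied).

Check applicability: 2d = 44, n = 36.
2d − n = 8 > 0, so Plotkin applies.
Compute d/(2d−n) = 22/8 ≈ 2.7500.
⌊d/(2d−n)⌋ = 2.
Plotkin bound: M ≤ 2·2 = 4.
Given |C| = 3, check: satisfied.
This |C| is below the Plotkin bound.


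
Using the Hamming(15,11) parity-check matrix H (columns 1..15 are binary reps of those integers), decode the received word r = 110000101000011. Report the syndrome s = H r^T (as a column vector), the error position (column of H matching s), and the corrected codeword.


s = (1, 1, 0, 0)^T, error position = 12, corrected codeword c = 110000101001011

Compute s = H r^T mod 2 one row at a time:
  s_1 = 0 + 1 + 0 + 0 + 0 + 0 + 1 + 1 = 3 ≡ 1 (mod 2).
  s_2 = 0 + 0 + 0 + 1 + 0 + 0 + 1 + 1 = 3 ≡ 1 (mod 2).
  s_3 = 1 + 0 + 0 + 1 + 0 + 0 + 1 + 1 = 4 ≡ 0 (mod 2).
  s_4 = 1 + 0 + 0 + 1 + 1 + 0 + 0 + 1 = 4 ≡ 0 (mod 2).
s = (1, 1, 0, 0)^T — this equals column 12 of H (binary 1100), so error is at position 12.
Correct: flip bit 12 of r = 110000101000011 to get c = 110000101001011.


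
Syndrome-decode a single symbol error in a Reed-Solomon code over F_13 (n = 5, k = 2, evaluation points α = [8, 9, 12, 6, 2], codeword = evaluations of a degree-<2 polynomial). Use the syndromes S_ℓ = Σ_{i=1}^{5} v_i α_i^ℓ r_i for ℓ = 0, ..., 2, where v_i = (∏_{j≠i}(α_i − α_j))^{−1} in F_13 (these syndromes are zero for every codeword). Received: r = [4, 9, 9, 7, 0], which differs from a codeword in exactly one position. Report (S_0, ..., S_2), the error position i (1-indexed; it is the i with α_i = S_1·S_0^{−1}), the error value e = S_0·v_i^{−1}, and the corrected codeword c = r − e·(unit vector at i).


S = (10, 3, 10), error at position 3, error magnitude e = 11, c = [4, 9, 11, 7, 0].

Step 1: column multipliers v_i = (∏_{j≠i}(α_i − α_j))^{−1} mod 13.
  i = 1 (α = 8): (8−9)(8−12)(8−6)(8−2) = (−1)·(−4)·2·6 = 48 ≡ 9, so v_1 = 9^{−1} = 3 (mod 13).
  i = 2 (α = 9): (9−8)(9−12)(9−6)(9−2) = 1·(−3)·3·7 = −63 ≡ 2, so v_2 = 2^{−1} = 7 (mod 13).
  i = 3 (α = 12): (12−8)(12−9)(12−6)(12−2) = 4·3·6·10 = 720 ≡ 5, so v_3 = 5^{−1} = 8 (mod 13).
  i = 4 (α = 6): (6−8)(6−9)(6−12)(6−2) = (−2)·(−3)·(−6)·4 = −144 ≡ 12, so v_4 = 12^{−1} = 12 (mod 13).
  i = 5 (α = 2): (2−8)(2−9)(2−12)(2−6) = (−6)·(−7)·(−10)·(−4) = 1680 ≡ 3, so v_5 = 3^{−1} = 9 (mod 13).
  v = [3, 7, 8, 12, 9].
Step 2: syndromes of r = [4, 9, 9, 7, 0] (all sums mod 13).
  S_0 = Σ v_i r_i = 3·4 + 7·9 + 8·9 + 12·7 + 9·0 = 231 ≡ 10.
  S_1 = Σ v_i α_i r_i = 3·8·4 + 7·9·9 + 8·12·9 + 12·6·7 + 9·2·0 = 2031 ≡ 3.
  α_i^2 mod 13 = [12, 3, 1, 10, 4].
  S_2 = Σ v_i α_i^2 r_i = 3·12·4 + 7·3·9 + 8·1·9 + 12·10·7 + 9·4·0 = 1245 ≡ 10.
  S = (10, 3, 10) ≠ 0, so r is not a codeword (an error is present).
Step 3: locate the error. For a single error e at position i, S_ℓ = v_i·e·α_i^ℓ, so α_err = S_1/S_0.
  S_0^{−1} = 10^{−1} = 4 (mod 13), so α_err = 3·4 = 12 ≡ 12 = α_3. Error position i = 3.
  Consistency check: S_2/S_1 = 10·9 = 90 ≡ 12 = α_err ✓ (single-error assumption holds).
Step 4: error magnitude e = S_0/v_3 = S_0·∏_{j≠3}(α_3 − α_j) = 10·5 = 50 ≡ 11 (mod 13).
Step 5: correct position 3: c_3 = r_3 − e = 9 − 11 ≡ 11 (mod 13). Hence c = [4, 9, 11, 7, 0].
  Check: interpolating c through the α_i gives m(x) = 3 + 5·x (degree < 2) with m(α_i) = c_i for every i, so c is indeed a codeword.


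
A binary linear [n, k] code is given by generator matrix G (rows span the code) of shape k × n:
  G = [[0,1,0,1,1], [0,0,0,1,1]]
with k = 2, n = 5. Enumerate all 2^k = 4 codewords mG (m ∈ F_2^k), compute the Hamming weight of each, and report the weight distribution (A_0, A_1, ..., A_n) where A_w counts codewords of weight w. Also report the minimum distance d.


Weight distribution: A_0 = 1, A_1 = 1, A_2 = 1, A_3 = 1. Minimum distance d = 1.

Enumerate all 2^2 = 4 messages m ∈ F_2^2.
For each, compute codeword c = mG in F_2^5, then tally its weight.
  m = 00 → c = 00000, weight = 0.
  m = 10 → c = 01011, weight = 3.
  m = 01 → c = 00011, weight = 2.
  m = 11 → c = 01000, weight = 1.
Tally weights:
  weight 0: 1 codewords.
  weight 1: 1 codewords.
  weight 2: 1 codewords.
  weight 3: 1 codewords.
Minimum distance d = smallest w > 0 with A_w > 0 = 1.
Sanity: Σ A_w = 4 = 2^2 = 4 ✓.
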